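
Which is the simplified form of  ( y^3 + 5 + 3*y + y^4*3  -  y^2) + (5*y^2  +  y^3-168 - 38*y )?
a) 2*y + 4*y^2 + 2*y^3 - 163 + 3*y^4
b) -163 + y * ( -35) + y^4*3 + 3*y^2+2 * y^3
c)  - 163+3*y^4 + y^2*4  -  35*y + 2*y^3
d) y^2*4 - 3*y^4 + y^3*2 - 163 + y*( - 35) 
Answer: c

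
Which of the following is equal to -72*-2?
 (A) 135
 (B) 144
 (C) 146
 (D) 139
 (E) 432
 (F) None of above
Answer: B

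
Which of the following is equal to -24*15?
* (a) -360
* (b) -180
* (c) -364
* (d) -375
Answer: a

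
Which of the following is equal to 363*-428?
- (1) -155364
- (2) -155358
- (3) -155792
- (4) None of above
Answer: 1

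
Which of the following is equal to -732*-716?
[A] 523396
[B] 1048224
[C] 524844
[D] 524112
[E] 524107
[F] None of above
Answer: D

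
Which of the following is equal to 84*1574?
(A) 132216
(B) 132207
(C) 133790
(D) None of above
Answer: A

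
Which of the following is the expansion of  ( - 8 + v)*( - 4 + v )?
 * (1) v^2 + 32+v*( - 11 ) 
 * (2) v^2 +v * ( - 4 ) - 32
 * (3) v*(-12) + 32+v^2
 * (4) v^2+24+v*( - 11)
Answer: 3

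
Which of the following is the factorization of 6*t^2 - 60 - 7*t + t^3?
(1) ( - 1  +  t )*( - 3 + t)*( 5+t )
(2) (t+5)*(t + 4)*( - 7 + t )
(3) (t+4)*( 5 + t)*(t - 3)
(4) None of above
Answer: 3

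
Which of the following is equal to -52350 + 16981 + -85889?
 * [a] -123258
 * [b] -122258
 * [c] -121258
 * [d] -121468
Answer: c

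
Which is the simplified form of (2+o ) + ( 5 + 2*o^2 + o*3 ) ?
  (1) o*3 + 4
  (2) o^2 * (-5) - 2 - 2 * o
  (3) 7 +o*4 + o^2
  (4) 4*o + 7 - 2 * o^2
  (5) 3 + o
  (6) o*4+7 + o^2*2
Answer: 6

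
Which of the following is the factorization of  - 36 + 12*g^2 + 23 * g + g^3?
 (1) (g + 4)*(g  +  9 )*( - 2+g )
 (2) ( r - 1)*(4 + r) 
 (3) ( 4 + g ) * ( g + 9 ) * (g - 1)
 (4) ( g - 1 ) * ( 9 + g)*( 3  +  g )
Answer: 3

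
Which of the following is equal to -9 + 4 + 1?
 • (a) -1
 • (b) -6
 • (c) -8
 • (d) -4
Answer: d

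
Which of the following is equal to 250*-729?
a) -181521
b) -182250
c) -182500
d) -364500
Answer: b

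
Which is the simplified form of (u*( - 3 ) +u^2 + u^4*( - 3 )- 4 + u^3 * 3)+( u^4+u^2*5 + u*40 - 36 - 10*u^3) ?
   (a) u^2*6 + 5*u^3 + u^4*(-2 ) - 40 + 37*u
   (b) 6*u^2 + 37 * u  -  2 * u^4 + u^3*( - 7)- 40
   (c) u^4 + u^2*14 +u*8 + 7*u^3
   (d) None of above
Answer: b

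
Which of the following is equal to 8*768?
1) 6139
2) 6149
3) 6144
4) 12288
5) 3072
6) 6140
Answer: 3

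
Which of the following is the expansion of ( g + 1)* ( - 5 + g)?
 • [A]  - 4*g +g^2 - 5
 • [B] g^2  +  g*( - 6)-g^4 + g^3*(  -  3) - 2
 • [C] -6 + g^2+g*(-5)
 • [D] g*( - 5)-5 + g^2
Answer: A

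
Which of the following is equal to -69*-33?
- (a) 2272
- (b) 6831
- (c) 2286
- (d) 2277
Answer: d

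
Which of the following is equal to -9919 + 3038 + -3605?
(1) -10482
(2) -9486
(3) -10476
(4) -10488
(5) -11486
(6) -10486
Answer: 6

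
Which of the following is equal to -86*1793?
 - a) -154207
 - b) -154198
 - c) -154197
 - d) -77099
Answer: b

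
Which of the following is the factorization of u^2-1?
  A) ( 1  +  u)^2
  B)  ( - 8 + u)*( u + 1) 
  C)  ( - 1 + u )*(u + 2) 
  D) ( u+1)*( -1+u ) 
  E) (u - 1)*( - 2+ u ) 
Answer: D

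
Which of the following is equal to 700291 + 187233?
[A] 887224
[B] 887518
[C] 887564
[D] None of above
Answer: D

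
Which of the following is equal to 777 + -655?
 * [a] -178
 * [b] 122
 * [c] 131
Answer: b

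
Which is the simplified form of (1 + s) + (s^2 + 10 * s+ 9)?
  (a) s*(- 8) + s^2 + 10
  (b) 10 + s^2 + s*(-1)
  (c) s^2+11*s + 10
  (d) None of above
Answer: c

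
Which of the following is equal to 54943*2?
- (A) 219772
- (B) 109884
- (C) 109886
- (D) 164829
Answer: C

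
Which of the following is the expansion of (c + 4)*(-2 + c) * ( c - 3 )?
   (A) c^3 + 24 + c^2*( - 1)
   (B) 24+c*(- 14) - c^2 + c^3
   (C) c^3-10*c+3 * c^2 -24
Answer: B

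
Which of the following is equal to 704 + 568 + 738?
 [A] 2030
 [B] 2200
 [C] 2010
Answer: C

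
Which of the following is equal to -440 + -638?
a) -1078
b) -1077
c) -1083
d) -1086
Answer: a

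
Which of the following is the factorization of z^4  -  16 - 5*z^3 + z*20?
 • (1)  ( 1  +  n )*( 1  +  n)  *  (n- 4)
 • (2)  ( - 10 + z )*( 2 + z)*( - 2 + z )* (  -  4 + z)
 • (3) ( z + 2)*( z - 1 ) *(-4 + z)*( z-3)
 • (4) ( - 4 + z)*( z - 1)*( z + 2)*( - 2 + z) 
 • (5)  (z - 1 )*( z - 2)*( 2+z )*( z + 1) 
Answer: 4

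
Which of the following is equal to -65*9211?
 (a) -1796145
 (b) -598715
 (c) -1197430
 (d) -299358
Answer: b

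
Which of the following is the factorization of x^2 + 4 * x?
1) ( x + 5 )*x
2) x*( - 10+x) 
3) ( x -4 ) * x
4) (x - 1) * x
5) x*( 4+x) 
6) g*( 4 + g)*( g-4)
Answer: 5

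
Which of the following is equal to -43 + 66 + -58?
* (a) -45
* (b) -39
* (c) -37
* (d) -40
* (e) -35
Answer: e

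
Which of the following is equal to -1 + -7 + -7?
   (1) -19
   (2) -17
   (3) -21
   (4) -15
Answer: 4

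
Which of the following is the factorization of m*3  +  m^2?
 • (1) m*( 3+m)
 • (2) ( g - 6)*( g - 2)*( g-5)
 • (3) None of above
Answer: 1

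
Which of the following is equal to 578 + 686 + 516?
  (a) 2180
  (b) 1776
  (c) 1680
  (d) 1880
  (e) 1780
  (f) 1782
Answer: e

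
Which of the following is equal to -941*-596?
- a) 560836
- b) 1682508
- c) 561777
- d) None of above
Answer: a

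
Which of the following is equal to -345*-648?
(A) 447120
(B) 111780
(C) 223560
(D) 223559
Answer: C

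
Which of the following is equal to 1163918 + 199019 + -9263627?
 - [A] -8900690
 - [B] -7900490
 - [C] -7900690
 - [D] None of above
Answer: C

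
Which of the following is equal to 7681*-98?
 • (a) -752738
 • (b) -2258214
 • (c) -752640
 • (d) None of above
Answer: a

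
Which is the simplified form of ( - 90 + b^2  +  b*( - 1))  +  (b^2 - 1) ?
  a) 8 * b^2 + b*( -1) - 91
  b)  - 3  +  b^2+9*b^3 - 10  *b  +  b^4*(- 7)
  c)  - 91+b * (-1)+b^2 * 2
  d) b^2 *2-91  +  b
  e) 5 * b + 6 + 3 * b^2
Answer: c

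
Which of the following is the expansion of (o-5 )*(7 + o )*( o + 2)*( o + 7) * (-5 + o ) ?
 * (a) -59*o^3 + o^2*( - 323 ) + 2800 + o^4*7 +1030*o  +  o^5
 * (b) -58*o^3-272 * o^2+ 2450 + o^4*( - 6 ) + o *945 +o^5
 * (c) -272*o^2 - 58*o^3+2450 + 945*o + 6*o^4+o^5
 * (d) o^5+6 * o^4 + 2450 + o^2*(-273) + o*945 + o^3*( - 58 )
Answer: c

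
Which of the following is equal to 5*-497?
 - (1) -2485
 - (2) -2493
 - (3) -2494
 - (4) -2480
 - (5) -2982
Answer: 1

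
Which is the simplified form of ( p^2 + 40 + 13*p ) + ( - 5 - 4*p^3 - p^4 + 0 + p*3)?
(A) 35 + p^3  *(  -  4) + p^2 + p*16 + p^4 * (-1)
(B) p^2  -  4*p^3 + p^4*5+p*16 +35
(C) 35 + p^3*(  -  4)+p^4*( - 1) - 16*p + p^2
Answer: A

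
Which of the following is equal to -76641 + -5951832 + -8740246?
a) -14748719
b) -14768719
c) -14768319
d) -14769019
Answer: b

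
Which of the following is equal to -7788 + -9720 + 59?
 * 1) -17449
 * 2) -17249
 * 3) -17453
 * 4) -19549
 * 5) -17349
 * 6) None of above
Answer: 1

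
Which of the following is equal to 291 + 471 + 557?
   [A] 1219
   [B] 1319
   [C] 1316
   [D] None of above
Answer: B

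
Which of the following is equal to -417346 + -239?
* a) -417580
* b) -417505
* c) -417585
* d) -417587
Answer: c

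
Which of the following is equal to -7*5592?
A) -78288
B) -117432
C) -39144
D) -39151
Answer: C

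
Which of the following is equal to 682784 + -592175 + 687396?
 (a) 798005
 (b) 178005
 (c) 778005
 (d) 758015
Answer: c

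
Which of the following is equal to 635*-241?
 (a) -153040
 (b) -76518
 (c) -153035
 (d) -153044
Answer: c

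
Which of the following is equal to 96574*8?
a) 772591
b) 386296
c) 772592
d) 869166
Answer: c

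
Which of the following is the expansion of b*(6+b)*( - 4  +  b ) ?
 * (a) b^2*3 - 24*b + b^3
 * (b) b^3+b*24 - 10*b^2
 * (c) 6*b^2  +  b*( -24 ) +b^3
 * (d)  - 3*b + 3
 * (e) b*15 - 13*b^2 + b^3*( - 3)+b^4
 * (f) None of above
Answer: f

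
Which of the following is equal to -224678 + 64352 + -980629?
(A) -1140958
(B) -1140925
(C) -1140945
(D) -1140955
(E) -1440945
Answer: D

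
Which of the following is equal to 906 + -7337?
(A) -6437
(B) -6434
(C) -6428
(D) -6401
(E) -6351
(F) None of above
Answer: F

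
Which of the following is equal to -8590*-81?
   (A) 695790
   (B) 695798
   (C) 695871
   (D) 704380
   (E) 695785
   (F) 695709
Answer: A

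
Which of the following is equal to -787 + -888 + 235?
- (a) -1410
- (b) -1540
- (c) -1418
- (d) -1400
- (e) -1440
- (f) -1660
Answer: e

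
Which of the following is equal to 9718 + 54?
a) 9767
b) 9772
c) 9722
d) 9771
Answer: b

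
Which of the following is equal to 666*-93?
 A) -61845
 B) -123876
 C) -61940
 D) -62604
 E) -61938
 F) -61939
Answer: E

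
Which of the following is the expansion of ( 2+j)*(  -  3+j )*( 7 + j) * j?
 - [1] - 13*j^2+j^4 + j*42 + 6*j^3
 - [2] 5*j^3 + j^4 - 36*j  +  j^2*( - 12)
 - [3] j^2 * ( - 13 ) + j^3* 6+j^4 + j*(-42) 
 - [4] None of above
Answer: 3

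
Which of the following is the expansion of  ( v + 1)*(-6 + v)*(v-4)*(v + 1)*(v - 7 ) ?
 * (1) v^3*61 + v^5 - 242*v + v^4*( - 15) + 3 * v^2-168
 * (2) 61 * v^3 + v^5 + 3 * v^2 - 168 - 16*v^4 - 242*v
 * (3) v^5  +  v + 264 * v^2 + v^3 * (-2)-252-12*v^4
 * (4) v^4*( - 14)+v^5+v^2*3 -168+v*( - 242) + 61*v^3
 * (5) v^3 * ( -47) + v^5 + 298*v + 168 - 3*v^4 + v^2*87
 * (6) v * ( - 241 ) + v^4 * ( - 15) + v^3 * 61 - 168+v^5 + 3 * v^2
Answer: 1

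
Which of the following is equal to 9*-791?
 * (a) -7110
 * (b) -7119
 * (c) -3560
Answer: b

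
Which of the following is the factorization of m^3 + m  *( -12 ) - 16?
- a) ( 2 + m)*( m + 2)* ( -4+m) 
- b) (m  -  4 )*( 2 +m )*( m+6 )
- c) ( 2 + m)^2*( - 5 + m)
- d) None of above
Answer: a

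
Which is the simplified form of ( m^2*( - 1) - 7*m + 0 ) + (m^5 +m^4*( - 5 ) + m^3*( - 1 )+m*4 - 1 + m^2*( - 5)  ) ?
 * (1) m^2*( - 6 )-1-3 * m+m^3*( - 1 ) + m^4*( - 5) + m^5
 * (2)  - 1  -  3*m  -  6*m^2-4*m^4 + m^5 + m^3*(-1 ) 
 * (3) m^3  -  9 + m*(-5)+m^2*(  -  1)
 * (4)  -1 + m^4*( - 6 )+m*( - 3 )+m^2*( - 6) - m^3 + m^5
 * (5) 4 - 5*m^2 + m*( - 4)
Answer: 1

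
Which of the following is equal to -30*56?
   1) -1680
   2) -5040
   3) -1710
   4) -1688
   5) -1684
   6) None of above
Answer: 1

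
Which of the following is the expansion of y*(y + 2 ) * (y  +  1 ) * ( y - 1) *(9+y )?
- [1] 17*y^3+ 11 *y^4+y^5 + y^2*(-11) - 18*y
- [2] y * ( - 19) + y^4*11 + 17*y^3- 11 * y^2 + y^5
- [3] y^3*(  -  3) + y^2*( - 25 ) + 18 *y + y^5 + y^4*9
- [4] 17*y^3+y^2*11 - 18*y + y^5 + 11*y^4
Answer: 1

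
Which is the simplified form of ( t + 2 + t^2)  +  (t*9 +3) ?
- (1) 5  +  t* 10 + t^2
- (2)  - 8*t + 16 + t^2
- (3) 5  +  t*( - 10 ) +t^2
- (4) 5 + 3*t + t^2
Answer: 1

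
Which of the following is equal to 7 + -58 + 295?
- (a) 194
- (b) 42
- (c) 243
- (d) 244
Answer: d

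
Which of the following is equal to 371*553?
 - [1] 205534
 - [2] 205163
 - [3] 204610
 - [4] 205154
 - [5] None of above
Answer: 2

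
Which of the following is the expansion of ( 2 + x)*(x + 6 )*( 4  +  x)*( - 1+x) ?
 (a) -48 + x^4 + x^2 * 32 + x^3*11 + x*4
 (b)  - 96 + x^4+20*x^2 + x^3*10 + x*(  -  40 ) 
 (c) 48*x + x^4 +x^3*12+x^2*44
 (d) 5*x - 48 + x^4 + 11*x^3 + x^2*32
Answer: a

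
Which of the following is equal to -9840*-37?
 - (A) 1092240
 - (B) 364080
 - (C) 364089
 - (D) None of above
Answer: B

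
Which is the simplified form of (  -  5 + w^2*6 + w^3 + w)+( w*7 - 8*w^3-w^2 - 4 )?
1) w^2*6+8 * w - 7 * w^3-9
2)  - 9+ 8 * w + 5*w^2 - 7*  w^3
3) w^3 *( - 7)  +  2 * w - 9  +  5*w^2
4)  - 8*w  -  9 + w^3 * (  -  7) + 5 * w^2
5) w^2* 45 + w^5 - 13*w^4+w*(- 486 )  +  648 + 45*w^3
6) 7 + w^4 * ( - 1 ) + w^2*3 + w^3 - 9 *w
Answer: 2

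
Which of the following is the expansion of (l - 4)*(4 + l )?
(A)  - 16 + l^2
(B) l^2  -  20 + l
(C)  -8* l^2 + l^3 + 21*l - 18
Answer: A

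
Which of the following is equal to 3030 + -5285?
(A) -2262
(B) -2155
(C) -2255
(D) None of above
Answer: C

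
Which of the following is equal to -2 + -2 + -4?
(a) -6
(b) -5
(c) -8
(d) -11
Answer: c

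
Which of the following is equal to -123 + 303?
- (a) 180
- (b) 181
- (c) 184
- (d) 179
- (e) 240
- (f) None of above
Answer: a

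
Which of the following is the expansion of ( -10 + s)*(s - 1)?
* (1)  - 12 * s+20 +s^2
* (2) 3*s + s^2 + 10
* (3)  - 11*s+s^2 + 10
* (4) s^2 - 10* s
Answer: 3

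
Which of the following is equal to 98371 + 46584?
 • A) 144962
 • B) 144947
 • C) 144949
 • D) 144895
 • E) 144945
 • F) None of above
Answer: F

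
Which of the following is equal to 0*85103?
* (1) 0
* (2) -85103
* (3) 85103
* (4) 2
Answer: 1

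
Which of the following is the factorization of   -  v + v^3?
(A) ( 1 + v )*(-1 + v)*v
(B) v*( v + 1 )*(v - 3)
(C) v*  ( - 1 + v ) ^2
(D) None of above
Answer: A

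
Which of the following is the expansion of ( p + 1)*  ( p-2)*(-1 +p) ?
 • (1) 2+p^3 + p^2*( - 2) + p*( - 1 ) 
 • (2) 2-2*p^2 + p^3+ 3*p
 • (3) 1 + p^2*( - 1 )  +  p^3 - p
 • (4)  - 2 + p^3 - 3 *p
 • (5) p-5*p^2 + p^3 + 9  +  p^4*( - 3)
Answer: 1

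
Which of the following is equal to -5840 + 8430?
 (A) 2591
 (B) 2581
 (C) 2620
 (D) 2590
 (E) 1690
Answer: D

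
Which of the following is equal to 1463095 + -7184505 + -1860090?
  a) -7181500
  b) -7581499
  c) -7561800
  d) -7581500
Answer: d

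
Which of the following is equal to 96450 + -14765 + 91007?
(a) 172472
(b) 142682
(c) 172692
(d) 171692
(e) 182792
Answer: c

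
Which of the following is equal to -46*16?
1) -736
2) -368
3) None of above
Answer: 1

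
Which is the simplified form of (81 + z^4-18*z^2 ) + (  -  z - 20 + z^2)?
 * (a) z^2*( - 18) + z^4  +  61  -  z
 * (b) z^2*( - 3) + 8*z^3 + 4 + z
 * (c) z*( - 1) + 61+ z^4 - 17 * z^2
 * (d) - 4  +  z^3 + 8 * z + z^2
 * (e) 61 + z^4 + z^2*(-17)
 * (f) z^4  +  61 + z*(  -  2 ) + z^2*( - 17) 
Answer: c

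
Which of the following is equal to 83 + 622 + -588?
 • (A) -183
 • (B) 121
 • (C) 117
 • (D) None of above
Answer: C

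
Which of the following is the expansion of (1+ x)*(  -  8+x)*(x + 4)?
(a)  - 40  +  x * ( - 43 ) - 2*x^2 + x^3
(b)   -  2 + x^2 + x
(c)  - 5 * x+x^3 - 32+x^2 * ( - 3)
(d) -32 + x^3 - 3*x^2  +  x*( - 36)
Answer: d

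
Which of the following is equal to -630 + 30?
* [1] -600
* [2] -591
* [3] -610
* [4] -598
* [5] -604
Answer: 1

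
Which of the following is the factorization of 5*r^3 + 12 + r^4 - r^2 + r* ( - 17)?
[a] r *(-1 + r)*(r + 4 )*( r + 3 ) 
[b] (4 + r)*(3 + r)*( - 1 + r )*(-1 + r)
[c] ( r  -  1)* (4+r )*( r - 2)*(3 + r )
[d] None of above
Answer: b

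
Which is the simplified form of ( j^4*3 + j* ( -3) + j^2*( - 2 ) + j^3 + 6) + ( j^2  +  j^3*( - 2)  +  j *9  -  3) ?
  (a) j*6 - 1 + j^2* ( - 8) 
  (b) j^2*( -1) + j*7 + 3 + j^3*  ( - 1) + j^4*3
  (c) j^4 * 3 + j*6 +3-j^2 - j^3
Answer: c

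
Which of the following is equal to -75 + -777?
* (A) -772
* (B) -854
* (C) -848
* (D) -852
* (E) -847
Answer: D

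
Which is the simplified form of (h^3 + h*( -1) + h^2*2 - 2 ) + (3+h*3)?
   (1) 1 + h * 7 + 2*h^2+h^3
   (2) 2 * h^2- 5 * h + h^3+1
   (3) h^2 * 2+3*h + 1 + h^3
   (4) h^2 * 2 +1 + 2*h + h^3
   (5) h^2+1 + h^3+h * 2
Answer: 4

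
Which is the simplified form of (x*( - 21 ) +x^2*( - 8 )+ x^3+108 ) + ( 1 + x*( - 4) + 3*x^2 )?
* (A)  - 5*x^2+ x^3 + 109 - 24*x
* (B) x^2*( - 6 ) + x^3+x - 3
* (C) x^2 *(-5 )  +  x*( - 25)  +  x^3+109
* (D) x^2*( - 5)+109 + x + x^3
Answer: C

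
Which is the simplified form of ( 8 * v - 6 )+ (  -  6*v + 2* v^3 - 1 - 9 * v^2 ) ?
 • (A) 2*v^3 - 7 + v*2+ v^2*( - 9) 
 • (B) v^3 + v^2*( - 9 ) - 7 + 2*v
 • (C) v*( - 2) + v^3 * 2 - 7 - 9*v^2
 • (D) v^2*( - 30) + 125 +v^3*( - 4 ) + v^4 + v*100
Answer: A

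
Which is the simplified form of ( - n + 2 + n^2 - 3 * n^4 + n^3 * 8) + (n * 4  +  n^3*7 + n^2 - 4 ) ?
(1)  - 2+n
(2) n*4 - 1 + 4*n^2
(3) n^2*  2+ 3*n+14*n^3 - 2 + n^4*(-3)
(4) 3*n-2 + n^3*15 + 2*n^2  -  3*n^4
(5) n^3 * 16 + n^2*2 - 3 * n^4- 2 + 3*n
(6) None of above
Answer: 4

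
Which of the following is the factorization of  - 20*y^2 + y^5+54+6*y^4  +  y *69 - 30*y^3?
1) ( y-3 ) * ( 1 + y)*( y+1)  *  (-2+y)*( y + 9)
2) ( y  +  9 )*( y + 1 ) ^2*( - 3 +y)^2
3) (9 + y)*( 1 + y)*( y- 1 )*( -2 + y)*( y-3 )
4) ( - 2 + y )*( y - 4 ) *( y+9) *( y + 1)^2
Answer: 1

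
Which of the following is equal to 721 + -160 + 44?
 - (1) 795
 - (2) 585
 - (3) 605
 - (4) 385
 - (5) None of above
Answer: 3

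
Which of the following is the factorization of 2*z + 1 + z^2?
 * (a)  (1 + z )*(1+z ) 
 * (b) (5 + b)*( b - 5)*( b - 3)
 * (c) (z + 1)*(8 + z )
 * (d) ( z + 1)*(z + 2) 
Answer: a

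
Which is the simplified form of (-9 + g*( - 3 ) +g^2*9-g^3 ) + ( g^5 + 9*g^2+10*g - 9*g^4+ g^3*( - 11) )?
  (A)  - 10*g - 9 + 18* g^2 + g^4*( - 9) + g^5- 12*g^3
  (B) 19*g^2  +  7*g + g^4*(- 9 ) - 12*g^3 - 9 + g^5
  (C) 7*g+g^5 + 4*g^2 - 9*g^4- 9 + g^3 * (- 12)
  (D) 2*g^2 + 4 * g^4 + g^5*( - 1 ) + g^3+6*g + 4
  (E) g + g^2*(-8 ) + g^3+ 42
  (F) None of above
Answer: F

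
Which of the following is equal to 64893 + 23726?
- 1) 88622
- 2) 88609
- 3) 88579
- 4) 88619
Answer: 4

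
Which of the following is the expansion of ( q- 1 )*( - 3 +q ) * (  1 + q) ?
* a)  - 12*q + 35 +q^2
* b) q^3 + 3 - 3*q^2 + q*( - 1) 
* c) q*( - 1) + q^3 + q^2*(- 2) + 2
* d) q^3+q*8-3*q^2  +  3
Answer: b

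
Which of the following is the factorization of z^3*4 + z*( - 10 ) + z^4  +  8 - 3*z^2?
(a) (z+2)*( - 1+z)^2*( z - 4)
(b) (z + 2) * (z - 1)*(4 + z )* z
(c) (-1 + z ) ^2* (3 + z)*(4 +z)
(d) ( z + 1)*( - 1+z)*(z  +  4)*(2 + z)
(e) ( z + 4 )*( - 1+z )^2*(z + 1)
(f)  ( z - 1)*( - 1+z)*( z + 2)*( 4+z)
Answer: f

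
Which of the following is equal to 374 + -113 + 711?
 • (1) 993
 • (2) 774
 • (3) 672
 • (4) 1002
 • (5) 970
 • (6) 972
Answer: 6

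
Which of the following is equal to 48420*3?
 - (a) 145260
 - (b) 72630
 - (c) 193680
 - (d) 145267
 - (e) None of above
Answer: a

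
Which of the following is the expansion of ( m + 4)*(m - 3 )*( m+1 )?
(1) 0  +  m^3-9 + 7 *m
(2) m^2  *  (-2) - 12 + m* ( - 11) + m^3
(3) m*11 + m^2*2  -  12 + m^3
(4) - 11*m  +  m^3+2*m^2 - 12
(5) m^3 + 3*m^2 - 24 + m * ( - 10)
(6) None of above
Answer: 4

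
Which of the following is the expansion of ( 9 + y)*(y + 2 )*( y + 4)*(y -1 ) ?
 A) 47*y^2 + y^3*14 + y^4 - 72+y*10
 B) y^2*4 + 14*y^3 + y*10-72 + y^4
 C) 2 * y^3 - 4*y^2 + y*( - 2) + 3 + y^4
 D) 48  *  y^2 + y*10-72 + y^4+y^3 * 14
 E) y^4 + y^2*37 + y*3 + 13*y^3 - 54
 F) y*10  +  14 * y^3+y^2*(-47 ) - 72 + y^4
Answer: A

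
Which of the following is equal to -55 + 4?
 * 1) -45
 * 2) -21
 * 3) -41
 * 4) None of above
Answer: 4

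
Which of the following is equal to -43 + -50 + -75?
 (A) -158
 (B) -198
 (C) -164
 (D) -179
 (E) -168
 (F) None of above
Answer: E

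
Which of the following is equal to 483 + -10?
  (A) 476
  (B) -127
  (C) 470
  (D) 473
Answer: D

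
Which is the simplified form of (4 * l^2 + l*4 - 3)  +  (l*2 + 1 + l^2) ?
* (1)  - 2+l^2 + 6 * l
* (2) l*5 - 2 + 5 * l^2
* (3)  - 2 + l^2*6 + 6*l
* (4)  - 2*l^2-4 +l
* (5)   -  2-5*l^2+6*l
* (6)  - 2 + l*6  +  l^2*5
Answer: 6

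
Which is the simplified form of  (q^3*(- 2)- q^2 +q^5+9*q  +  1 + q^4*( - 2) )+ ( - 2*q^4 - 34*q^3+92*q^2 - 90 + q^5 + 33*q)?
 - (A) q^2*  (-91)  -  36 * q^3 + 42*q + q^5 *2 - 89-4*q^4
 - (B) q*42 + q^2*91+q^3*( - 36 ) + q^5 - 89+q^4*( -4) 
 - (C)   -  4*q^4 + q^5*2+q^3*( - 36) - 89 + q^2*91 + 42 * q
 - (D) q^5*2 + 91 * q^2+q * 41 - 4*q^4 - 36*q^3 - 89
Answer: C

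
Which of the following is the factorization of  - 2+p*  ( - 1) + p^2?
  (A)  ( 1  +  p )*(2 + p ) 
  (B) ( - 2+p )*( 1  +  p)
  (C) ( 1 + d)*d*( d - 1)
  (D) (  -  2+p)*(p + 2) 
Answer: B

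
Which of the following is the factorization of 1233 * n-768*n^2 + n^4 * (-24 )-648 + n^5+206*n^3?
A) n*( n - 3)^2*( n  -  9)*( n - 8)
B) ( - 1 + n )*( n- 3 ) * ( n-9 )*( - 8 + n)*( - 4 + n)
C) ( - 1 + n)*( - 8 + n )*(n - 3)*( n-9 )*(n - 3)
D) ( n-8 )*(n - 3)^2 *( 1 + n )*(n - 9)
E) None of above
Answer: C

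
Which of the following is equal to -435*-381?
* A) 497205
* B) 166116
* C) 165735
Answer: C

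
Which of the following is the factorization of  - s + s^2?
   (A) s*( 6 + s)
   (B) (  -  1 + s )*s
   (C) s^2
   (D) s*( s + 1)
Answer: B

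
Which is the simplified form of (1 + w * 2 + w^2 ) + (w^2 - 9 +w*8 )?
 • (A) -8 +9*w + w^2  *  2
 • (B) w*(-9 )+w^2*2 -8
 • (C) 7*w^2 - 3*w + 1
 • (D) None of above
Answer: D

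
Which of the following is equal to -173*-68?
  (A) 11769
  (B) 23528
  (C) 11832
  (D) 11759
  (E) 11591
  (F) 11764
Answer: F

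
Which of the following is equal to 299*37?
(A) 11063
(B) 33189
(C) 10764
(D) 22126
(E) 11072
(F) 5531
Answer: A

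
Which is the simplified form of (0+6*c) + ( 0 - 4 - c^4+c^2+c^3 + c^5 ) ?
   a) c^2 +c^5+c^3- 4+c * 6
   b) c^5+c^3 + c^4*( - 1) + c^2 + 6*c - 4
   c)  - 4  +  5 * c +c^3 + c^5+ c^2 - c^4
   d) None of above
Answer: b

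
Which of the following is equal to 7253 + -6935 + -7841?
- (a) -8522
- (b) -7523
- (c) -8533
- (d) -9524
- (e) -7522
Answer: b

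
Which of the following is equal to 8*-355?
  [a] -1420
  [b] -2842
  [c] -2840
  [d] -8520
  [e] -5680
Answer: c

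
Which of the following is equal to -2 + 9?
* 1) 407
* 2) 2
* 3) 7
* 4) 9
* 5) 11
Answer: 3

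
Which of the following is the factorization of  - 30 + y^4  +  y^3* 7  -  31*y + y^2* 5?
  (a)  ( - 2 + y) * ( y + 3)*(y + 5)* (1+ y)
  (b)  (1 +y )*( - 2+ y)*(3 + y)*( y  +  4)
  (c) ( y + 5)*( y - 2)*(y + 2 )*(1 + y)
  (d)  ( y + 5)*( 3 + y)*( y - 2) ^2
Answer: a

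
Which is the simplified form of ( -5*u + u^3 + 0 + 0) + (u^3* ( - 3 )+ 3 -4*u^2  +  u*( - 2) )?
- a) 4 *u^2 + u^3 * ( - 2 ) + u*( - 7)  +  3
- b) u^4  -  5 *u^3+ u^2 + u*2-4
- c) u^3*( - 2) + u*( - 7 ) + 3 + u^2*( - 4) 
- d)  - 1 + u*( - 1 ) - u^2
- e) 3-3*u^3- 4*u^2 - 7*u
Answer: c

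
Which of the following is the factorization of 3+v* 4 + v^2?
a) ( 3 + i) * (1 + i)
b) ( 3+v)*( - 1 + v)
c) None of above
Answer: c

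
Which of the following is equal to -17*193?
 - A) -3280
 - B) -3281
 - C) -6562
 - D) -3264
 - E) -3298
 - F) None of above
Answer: B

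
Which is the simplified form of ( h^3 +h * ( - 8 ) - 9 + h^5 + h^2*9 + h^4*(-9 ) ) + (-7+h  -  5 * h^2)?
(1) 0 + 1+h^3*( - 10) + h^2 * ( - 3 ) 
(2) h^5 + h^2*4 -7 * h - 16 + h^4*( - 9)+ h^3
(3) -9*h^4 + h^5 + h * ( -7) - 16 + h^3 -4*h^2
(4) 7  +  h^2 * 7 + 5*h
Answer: 2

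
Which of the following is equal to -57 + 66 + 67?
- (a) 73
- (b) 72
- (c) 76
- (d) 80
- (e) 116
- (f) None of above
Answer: c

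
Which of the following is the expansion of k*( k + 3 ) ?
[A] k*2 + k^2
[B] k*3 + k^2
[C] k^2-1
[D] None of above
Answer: B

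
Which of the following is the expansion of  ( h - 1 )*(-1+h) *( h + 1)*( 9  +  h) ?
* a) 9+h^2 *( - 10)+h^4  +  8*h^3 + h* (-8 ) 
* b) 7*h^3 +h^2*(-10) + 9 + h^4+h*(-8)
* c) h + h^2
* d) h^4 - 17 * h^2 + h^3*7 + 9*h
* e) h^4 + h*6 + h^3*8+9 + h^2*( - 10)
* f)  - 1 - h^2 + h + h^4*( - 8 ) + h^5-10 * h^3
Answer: a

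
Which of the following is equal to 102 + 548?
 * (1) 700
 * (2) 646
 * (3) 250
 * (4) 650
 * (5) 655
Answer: 4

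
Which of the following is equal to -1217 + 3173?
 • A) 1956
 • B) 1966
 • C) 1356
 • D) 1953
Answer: A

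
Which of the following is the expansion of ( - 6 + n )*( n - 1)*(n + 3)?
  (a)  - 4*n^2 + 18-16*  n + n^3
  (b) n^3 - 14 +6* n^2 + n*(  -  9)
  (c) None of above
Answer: c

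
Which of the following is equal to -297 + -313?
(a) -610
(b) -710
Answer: a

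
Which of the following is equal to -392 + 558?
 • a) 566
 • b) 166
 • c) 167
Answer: b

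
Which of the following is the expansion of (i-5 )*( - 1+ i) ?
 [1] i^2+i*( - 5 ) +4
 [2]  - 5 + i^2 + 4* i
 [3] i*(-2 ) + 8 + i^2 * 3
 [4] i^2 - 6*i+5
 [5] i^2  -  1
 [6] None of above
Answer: 4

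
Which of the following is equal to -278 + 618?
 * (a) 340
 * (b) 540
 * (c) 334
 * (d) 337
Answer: a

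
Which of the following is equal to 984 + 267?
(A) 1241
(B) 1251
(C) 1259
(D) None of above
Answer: B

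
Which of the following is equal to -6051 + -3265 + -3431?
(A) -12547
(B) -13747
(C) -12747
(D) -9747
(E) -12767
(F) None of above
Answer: C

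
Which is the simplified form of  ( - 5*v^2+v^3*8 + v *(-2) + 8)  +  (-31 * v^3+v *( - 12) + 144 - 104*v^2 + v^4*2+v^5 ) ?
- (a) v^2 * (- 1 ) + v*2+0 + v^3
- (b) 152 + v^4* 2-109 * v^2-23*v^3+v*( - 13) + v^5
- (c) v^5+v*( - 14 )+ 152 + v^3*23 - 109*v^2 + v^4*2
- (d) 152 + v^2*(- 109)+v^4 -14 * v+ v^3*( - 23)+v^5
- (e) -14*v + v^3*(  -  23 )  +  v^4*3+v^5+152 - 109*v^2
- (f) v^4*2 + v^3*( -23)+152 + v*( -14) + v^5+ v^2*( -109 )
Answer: f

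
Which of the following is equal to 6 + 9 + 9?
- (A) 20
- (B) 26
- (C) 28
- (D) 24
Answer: D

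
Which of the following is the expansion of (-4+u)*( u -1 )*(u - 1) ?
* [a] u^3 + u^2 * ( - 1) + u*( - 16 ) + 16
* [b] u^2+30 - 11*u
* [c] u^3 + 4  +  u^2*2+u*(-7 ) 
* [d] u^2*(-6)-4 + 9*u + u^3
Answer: d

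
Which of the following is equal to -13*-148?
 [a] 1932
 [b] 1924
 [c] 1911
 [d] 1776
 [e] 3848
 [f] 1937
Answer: b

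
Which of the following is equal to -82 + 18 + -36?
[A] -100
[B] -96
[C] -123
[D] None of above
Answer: A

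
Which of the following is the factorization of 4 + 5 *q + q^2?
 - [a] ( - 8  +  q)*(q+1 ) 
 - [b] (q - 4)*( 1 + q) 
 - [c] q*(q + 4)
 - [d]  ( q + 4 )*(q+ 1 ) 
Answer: d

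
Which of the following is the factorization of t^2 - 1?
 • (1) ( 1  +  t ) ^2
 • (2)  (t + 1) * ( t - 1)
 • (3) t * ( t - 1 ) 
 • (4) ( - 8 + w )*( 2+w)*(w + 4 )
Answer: 2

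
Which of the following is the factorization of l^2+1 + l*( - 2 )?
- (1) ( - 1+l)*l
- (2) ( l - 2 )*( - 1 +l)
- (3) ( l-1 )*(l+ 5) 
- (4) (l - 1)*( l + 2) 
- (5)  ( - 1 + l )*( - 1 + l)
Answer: 5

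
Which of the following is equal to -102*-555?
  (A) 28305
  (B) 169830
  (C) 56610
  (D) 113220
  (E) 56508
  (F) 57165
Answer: C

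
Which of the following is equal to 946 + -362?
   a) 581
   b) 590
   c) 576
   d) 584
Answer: d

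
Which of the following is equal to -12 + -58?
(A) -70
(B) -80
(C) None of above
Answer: A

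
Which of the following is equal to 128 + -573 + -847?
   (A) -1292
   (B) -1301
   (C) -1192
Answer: A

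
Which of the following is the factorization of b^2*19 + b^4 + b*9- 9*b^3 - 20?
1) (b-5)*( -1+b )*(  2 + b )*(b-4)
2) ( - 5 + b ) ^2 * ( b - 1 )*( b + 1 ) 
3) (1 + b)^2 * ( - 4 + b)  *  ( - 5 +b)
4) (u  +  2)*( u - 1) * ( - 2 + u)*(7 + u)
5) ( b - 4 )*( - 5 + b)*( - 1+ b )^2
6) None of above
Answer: 6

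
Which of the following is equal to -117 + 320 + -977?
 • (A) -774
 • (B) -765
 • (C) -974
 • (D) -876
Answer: A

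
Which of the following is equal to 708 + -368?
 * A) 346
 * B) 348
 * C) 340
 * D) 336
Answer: C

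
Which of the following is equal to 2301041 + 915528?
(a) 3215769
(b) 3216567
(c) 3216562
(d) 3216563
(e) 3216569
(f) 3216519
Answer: e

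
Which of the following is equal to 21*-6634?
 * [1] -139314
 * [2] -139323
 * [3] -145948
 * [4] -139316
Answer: 1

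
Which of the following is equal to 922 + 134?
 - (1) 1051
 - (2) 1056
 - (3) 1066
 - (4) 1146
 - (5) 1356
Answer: 2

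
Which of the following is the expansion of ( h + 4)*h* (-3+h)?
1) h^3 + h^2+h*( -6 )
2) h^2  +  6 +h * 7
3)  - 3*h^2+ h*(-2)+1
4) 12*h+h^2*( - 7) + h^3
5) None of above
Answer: 5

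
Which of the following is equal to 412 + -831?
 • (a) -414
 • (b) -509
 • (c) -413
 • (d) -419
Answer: d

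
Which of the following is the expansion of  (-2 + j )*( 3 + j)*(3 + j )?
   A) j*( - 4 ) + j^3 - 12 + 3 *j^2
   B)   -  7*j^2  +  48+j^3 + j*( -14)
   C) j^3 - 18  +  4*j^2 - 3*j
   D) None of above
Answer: C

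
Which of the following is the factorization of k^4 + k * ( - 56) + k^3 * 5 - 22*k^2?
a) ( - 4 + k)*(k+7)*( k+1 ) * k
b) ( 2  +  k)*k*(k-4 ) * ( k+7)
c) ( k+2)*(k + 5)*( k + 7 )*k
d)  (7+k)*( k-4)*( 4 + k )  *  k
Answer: b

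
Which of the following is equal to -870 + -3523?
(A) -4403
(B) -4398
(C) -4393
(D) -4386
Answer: C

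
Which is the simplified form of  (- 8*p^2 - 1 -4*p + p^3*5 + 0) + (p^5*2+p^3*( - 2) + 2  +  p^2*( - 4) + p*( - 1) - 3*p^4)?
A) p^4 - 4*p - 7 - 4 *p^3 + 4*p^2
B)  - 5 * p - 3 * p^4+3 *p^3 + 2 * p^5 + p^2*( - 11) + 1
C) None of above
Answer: C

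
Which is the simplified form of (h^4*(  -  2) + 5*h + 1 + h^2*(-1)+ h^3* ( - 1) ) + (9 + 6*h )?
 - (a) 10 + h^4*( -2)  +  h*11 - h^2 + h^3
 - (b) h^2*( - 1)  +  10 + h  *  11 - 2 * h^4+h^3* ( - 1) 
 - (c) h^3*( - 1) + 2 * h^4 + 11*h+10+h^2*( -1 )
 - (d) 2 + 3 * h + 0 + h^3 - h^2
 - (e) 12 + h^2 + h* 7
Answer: b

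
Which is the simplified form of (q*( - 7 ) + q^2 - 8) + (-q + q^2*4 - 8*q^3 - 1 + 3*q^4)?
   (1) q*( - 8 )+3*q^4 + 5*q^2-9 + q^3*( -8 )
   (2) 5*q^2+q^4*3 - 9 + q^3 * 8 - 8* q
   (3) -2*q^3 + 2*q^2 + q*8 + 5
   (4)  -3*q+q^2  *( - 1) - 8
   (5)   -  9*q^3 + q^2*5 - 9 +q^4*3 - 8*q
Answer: 1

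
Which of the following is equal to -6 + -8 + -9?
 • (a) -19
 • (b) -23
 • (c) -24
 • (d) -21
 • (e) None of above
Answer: b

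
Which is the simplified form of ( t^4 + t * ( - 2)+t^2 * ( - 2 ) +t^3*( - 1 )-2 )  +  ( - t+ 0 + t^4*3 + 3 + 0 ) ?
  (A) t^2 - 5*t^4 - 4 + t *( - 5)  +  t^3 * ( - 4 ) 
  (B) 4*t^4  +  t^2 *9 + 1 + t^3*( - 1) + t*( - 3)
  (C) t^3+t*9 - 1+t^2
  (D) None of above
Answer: D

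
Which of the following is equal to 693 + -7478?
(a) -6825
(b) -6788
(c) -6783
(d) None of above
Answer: d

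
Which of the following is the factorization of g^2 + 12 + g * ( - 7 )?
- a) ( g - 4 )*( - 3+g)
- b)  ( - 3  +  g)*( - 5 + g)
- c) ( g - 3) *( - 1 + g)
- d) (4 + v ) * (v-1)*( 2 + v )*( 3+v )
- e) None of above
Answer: a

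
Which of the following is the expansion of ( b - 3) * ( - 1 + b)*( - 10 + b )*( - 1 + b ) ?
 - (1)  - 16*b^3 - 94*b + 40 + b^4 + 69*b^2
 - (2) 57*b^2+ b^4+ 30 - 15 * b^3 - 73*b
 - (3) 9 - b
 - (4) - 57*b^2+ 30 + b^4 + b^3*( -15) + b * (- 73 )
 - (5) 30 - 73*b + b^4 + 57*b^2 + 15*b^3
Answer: 2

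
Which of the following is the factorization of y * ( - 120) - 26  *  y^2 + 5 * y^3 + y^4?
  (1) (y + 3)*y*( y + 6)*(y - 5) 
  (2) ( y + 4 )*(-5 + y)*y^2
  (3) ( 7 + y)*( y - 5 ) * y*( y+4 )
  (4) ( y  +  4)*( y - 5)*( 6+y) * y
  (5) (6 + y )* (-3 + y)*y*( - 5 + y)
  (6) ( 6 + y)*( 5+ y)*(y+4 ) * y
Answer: 4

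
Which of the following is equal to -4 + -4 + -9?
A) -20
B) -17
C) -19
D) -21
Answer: B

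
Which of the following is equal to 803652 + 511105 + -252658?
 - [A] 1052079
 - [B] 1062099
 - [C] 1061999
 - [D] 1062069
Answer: B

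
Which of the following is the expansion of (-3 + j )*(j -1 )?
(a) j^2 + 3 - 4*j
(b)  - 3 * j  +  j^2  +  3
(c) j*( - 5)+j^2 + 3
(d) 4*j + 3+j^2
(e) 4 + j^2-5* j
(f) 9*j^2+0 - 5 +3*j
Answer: a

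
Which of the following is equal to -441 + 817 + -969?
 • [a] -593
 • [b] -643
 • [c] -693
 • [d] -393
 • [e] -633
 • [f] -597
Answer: a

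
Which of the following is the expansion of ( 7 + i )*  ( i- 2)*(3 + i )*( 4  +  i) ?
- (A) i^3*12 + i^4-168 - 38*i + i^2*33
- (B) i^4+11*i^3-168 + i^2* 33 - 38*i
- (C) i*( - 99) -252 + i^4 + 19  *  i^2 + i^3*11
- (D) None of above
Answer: A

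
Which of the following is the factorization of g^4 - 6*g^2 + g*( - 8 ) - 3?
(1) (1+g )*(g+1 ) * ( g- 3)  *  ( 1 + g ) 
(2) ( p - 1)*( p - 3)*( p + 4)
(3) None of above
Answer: 1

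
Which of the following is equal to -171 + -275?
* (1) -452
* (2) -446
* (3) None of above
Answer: 2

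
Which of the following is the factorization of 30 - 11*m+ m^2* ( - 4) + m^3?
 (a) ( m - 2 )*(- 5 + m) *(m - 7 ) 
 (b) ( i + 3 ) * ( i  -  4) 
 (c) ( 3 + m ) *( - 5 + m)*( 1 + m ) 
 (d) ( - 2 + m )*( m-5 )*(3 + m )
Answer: d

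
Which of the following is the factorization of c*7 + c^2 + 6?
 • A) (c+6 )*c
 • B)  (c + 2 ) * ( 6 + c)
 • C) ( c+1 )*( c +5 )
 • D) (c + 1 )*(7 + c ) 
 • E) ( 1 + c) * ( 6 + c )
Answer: E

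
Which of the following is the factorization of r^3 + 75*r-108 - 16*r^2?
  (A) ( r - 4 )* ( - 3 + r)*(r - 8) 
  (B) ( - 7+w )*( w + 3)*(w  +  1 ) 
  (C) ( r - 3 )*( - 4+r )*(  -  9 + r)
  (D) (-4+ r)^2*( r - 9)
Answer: C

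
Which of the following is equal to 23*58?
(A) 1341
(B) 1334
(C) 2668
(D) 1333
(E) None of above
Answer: B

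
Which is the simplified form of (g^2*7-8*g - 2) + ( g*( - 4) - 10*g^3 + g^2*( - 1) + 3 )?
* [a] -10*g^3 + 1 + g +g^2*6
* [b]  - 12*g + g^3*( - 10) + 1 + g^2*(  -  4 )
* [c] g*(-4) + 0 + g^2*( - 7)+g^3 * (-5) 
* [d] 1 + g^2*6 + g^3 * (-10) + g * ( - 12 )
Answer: d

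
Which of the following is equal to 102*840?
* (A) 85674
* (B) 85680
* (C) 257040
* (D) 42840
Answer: B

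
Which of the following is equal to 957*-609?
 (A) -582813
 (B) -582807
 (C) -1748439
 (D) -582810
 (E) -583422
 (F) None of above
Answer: A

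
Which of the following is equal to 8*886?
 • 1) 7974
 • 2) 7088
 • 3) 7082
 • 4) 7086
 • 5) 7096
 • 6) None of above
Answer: 2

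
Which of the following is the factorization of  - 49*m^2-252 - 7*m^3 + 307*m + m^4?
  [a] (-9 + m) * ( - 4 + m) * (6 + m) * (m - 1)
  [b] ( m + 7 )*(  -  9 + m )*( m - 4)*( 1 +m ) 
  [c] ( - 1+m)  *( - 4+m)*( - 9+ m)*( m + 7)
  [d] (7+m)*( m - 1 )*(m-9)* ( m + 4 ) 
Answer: c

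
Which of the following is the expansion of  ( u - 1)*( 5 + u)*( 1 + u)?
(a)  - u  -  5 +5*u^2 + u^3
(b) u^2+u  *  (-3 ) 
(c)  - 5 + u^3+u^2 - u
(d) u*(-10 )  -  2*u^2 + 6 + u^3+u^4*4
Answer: a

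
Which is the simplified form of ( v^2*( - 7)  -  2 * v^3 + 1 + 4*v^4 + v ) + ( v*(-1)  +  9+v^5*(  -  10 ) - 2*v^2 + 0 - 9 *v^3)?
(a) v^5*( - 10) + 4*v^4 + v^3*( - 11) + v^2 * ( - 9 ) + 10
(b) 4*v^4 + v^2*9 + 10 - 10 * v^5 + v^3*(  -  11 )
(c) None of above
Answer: a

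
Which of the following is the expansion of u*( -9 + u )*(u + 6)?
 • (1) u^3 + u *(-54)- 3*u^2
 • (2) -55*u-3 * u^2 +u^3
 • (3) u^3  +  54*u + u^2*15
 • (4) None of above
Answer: 1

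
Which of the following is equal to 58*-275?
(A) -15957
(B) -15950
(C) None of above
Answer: B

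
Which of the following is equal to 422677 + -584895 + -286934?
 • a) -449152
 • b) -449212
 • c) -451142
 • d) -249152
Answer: a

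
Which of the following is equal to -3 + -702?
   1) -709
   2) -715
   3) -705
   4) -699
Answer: 3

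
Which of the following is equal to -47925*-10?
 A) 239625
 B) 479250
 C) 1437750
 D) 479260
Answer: B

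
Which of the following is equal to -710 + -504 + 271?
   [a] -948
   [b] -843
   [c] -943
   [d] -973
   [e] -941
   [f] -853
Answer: c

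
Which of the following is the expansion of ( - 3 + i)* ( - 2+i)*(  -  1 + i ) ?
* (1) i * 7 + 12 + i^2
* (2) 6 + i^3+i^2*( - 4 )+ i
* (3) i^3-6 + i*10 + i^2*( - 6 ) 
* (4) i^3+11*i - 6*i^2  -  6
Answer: 4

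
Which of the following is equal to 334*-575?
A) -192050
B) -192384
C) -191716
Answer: A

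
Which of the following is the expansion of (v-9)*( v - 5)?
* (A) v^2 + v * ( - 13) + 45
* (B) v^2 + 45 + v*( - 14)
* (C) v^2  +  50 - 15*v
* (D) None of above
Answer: B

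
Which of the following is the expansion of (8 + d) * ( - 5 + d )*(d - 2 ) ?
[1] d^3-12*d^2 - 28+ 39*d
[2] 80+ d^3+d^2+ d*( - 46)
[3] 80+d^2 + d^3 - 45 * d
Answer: 2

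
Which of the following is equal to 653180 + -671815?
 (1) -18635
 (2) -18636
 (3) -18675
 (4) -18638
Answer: 1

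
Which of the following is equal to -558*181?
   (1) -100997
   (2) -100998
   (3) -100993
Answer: 2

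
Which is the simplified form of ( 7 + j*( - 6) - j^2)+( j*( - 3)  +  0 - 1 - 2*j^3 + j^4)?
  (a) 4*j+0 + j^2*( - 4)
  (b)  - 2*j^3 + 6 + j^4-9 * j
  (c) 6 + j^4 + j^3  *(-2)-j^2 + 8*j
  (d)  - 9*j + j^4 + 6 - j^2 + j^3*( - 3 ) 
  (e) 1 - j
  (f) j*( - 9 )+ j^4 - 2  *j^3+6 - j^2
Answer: f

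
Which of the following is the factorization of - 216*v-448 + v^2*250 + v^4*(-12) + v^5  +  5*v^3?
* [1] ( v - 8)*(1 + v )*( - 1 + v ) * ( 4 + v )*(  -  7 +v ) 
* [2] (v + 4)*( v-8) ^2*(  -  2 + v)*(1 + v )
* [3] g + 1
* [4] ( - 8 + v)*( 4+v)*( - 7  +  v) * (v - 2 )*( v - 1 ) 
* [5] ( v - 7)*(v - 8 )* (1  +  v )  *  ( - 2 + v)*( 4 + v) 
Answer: 5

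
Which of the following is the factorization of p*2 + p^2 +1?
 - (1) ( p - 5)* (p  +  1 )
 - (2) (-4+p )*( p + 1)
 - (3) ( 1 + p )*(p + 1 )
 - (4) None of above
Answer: 3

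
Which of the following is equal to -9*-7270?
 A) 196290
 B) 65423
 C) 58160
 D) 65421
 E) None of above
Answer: E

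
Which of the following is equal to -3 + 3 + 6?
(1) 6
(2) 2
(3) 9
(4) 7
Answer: 1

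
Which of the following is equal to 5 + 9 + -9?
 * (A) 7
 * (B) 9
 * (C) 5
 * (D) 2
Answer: C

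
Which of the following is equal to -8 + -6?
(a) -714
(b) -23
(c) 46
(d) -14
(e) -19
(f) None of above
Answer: d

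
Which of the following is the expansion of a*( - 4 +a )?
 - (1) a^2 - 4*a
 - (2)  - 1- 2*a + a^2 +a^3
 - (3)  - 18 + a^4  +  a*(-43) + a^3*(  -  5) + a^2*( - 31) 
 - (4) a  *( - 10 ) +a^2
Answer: 1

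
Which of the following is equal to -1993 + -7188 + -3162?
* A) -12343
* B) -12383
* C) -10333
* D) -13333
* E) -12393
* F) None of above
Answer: A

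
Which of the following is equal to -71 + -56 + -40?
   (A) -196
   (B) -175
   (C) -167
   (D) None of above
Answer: C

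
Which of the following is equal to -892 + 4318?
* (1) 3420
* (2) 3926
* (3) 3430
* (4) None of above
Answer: 4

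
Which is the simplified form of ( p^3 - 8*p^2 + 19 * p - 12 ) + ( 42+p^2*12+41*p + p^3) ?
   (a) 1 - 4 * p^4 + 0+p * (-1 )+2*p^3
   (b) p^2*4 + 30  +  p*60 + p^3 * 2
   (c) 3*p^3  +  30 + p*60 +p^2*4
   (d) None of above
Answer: b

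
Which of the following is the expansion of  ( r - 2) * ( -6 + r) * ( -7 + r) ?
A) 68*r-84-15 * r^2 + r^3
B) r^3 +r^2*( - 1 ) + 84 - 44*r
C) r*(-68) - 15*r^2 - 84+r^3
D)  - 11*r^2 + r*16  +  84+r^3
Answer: A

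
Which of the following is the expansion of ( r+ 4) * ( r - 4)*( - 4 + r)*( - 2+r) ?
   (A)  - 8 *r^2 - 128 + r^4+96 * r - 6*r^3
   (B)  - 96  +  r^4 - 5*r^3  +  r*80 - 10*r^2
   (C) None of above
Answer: A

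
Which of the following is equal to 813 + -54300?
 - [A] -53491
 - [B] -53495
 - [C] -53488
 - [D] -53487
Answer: D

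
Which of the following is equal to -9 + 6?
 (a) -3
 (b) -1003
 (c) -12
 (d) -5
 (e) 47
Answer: a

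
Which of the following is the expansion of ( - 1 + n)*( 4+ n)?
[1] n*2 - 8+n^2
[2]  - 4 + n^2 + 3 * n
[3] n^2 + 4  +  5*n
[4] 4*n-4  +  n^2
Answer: 2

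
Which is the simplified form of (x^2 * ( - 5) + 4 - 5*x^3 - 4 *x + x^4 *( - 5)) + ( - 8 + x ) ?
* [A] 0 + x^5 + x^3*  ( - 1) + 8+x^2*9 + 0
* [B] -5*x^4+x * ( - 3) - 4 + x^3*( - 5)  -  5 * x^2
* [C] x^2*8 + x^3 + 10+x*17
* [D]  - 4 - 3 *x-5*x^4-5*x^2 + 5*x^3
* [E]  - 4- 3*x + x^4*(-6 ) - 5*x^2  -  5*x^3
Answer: B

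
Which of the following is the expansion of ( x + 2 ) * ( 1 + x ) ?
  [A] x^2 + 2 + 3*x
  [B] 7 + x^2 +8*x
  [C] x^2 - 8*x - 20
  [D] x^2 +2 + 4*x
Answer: A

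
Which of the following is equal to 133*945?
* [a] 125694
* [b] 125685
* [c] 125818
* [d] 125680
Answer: b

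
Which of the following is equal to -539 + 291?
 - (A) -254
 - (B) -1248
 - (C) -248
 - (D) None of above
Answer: C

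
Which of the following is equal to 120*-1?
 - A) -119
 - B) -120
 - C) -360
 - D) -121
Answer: B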